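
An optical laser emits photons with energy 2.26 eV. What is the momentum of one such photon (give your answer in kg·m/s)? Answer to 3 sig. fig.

1.21e-27 kg·m/s

In SI units: E = 2.26 eV = 3.6209e-19 J.
For a photon p = E/c, so p = 1.208e-27 kg·m/s.
So p ≈ 1.21e-27 kg·m/s.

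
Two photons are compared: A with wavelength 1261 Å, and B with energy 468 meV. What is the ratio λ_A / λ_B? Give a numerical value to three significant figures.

λ_A = 1.261e-7 m (from wavelength = 1261 Å, via λ given directly).
λ_B = 2.649e-6 m (from energy = 468 meV, via λ = hc/E).
Ratio = 1.261e-7 / 2.649e-6 = 0.0476.

0.0476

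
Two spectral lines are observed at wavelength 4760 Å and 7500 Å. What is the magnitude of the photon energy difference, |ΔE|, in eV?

Using E = hc/λ: E₁ = 4.173e-19 J, E₂ = 2.649e-19 J.
|ΔE| = |4.173e-19 − 2.649e-19| = 1.52e-19 J = 0.952 eV.

0.952 eV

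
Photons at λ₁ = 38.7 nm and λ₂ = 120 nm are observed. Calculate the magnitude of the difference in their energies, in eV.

21.7 eV

Using E = hc/λ: E₁ = 5.133e-18 J, E₂ = 1.655e-18 J.
|ΔE| = |5.133e-18 − 1.655e-18| = 3.48e-18 J = 21.7 eV.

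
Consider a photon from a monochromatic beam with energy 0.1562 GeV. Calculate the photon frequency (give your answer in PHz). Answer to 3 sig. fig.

3.78 × 10^7 PHz

In SI units: E = 0.1562 GeV = 2.5026 × 10^-11 J.
The photon relation is f = E/h, giving f = 3.777 × 10^22 Hz.
Converting to PHz: f = 3.777 × 10^7 PHz ≈ 3.78 × 10^7 PHz.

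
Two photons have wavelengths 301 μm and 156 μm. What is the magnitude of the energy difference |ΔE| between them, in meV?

Using E = hc/λ: E₁ = 6.599e-22 J, E₂ = 1.273e-21 J.
|ΔE| = |6.599e-22 − 1.273e-21| = 6.13e-22 J = 3.83 meV.

3.83 meV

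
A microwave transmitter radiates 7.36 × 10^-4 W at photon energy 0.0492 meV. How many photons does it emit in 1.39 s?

Total energy: E_total = P·t = 7.36 × 10^-4 × 1.39 = 0.001023 J.
Per-photon energy: E = 7.883 × 10^-24 J.
N = E_total / E_photon = 1.30 × 10^20.

1.30 × 10^20 photons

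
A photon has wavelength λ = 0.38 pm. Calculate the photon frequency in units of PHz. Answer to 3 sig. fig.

(c = 2.99792458e8 m/s.)
First convert: λ = 0.38 pm = 3.8e-13 m.
For a photon f = c/λ, so f = 7.889e20 Hz.
Converting to PHz: f = 788900 PHz ≈ 7.89e5 PHz.

7.89e5 PHz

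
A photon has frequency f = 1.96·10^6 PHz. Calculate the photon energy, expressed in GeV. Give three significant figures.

8.11·10^-3 GeV

(h = 6.62607015·10^-34 J·s, 1 eV = 1.602176634·10^-19 J.)
Convert to SI: f = 1.96·10^6 PHz = 1.96·10^21 Hz.
Since E = hf for a photon, E = 1.299·10^-12 J.
Converting to GeV: E = 0.008106 GeV ≈ 8.11·10^-3 GeV.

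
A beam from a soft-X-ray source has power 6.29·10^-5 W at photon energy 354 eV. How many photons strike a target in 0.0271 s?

3.01·10^10 photons

Total energy: E_total = P·t = 6.29·10^-5 × 0.0271 = 1.705·10^-6 J.
Per-photon energy: E = 5.672·10^-17 J.
N = E_total / E_photon = 3.01·10^10.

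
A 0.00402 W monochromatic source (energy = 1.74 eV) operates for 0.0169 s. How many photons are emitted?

Total energy: E_total = P·t = 0.00402 × 0.0169 = 6.794·10^-5 J.
Per-photon energy: E = 2.788·10^-19 J.
N = E_total / E_photon = 2.44·10^14.

2.44·10^14 photons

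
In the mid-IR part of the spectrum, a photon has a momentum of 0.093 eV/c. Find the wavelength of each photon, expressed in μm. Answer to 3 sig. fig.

13.3 μm

(h = 6.62607015 × 10^-34 J·s, c = 2.99792458 × 10^8 m/s, 1 eV = 1.602176634 × 10^-19 J.)
First convert: p = 0.093 eV/c = 4.9702 × 10^-29 kg·m/s.
Apply λ = h/p: λ = 1.333 × 10^-5 m.
Converting to μm: λ = 13.33 μm ≈ 13.3 μm.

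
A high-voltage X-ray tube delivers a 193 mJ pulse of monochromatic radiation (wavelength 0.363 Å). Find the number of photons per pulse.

3.53 × 10^13 photons

Per-photon energy: E = 5.472 × 10^-15 J (from wavelength = 0.363 Å).
N = E_total / E_photon = 0.193 J / 5.472 × 10^-15 J = 3.53 × 10^13.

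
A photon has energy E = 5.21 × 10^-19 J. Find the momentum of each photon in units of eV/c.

3.25 eV/c

The photon relation is p = E/c, giving p = 1.738 × 10^-27 kg·m/s.
Converting to eV/c: p = 3.252 eV/c ≈ 3.25 eV/c.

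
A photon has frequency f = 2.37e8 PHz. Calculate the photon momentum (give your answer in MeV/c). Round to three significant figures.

(h = 6.62607015e-34 J·s, c = 2.99792458e8 m/s, 1 eV = 1.602176634e-19 J.)
Convert to SI: f = 2.37e8 PHz = 2.37e23 Hz.
The photon relation is p = hf/c, giving p = 5.238e-19 kg·m/s.
Converting to MeV/c: p = 980.2 MeV/c ≈ 980 MeV/c.

980 MeV/c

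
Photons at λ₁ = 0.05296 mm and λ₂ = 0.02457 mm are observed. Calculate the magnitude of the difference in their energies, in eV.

Using E = hc/λ: E₁ = 3.7508 × 10^-21 J, E₂ = 8.0848 × 10^-21 J.
|ΔE| = |3.7508 × 10^-21 − 8.0848 × 10^-21| = 4.33 × 10^-21 J = 0.0271 eV.

0.0271 eV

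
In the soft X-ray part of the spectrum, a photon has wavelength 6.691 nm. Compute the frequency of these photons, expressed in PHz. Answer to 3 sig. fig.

Use c = 2.99792458e8 m/s.
Convert to SI: λ = 6.691 nm = 6.691e-9 m.
For a photon f = c/λ, so f = 4.481e16 Hz.
Converting to PHz: f = 44.81 PHz ≈ 44.8 PHz.

44.8 PHz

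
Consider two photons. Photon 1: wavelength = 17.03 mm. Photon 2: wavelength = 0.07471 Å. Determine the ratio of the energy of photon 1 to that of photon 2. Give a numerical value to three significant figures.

E_1 = 1.166e-23 J (from wavelength = 17.03 mm, via E = hc/λ).
E_2 = 2.659e-14 J (from wavelength = 0.07471 Å, via E = hc/λ).
Ratio = 1.166e-23 / 2.659e-14 = 4.39e-10.

4.39e-10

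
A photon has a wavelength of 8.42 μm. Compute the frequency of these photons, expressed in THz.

35.6 THz

Convert to SI: λ = 8.42 μm = 8.42·10^-6 m.
For a photon f = c/λ, so f = 3.560·10^13 Hz.
Converting to THz: f = 35.60 THz ≈ 35.6 THz.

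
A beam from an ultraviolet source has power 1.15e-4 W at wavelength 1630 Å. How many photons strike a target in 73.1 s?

Total energy: E_total = P·t = 1.15e-4 × 73.1 = 0.008406 J.
Per-photon energy: E = 1.219e-18 J.
N = E_total / E_photon = 6.90e15.

6.90e15 photons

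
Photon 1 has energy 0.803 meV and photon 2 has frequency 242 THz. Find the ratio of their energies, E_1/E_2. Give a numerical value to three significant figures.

8.02e-4

E_1 = 1.287e-22 J (from energy = 0.803 meV, via E given directly).
E_2 = 1.604e-19 J (from frequency = 242 THz, via E = hf).
Ratio = 1.287e-22 / 1.604e-19 = 8.02e-4.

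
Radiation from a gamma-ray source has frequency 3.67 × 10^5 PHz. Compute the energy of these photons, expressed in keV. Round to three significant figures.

Use h = 6.62607015 × 10^-34 J·s, 1 eV = 1.602176634 × 10^-19 J.
Convert to SI: f = 3.67 × 10^5 PHz = 3.67 × 10^20 Hz.
The photon relation is E = hf, giving E = 2.432 × 10^-13 J.
Converting to keV: E = 1518 keV ≈ 1520 keV.

1520 keV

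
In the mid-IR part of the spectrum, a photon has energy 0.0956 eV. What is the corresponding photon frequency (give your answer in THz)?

Convert to SI: E = 0.0956 eV = 1.5317 × 10^-20 J.
Since f = E/h for a photon, f = 2.312 × 10^13 Hz.
Converting to THz: f = 23.12 THz ≈ 23.1 THz.

23.1 THz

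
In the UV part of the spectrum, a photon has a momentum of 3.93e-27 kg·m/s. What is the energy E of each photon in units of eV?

Use c = 2.99792458e8 m/s, 1 eV = 1.602176634e-19 J.
Apply E = pc: E = 1.178e-18 J.
Converting to eV: E = 7.354 eV ≈ 7.35 eV.

7.35 eV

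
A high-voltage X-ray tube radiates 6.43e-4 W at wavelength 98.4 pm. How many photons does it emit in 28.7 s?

9.14e12 photons

Total energy: E_total = P·t = 6.43e-4 × 28.7 = 0.01845 J.
Per-photon energy: E = 2.019e-15 J.
N = E_total / E_photon = 9.14e12.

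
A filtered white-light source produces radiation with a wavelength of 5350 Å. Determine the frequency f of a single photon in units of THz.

Convert to SI: λ = 5350 Å = 5.35e-7 m.
The photon relation is f = c/λ, giving f = 5.604e14 Hz.
Converting to THz: f = 560.4 THz ≈ 560 THz.

560 THz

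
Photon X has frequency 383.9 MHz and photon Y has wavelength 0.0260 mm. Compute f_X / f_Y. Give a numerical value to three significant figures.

f_X = 3.839e8 Hz (from frequency = 383.9 MHz, via f given directly).
f_Y = 1.153e13 Hz (from wavelength = 0.0260 mm, via f = c/λ).
Ratio = 3.839e8 / 1.153e13 = 3.33e-5.

3.33e-5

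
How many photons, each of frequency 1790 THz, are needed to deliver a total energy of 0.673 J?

Per-photon energy: E = 1.186e-18 J (from frequency = 1790 THz).
N = E_total / E_photon = 0.673 J / 1.186e-18 J = 5.67e17.

5.67e17 photons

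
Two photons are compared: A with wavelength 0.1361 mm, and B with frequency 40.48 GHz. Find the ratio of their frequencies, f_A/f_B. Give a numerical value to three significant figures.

f_A = 2.203e12 Hz (from wavelength = 0.1361 mm, via f = c/λ).
f_B = 4.048e10 Hz (from frequency = 40.48 GHz, via f given directly).
Ratio = 2.203e12 / 4.048e10 = 54.4.

54.4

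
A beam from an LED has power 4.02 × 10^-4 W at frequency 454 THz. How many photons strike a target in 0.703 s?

9.39 × 10^14 photons

Total energy: E_total = P·t = 4.02 × 10^-4 × 0.703 = 2.826 × 10^-4 J.
Per-photon energy: E = 3.008 × 10^-19 J.
N = E_total / E_photon = 9.39 × 10^14.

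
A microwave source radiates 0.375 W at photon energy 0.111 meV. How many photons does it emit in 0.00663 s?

Total energy: E_total = P·t = 0.375 × 0.00663 = 0.002486 J.
Per-photon energy: E = 1.778e-23 J.
N = E_total / E_photon = 1.40e20.

1.40e20 photons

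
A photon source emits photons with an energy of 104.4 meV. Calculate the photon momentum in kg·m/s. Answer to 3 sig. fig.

5.58 × 10^-29 kg·m/s

In SI units: E = 104.4 meV = 1.6727 × 10^-20 J.
For a photon p = E/c, so p = 5.579 × 10^-29 kg·m/s.
So p ≈ 5.58 × 10^-29 kg·m/s.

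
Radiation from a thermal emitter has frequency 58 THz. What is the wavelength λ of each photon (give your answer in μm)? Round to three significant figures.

Convert to SI: f = 58 THz = 5.8 × 10^13 Hz.
Since λ = c/f for a photon, λ = 5.169 × 10^-6 m.
Converting to μm: λ = 5.169 μm ≈ 5.17 μm.

5.17 μm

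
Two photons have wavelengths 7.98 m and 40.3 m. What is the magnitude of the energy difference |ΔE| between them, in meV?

Using E = hc/λ: E₁ = 2.489·10^-26 J, E₂ = 4.929·10^-27 J.
|ΔE| = |2.489·10^-26 − 4.929·10^-27| = 2.00·10^-26 J = 1.25·10^-4 meV.

1.25·10^-4 meV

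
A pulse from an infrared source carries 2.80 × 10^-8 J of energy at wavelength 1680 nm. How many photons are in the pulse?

Per-photon energy: E = 1.182 × 10^-19 J (from wavelength = 1680 nm).
N = E_total / E_photon = 2.80 × 10^-8 J / 1.182 × 10^-19 J = 2.37 × 10^11.

2.37 × 10^11 photons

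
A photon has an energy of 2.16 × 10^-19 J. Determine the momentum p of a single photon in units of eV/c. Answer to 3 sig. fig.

Apply p = E/c: p = 7.205 × 10^-28 kg·m/s.
Converting to eV/c: p = 1.348 eV/c ≈ 1.35 eV/c.

1.35 eV/c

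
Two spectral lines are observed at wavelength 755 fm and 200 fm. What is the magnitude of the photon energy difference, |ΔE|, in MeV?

4.56 MeV

Using E = hc/λ: E₁ = 2.631·10^-13 J, E₂ = 9.932·10^-13 J.
|ΔE| = |2.631·10^-13 − 9.932·10^-13| = 7.30·10^-13 J = 4.56 MeV.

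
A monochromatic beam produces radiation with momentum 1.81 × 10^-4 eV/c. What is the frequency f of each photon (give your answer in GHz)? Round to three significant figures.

43.8 GHz

Take h = 6.62607015 × 10^-34 J·s, c = 2.99792458 × 10^8 m/s, 1 eV = 1.602176634 × 10^-19 J.
Convert to SI: p = 1.81 × 10^-4 eV/c = 9.6732 × 10^-32 kg·m/s.
The photon relation is f = pc/h, giving f = 4.377 × 10^10 Hz.
Converting to GHz: f = 43.77 GHz ≈ 43.8 GHz.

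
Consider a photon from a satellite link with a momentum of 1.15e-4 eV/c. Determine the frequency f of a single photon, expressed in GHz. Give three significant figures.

27.8 GHz

Convert to SI: p = 1.15e-4 eV/c = 6.1459e-32 kg·m/s.
The photon relation is f = pc/h, giving f = 2.781e10 Hz.
Converting to GHz: f = 27.81 GHz ≈ 27.8 GHz.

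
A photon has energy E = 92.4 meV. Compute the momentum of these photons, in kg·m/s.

(c = 2.99792458e8 m/s, 1 eV = 1.602176634e-19 J.)
Convert to SI: E = 92.4 meV = 1.4804e-20 J.
Since p = E/c for a photon, p = 4.938e-29 kg·m/s.
So p ≈ 4.94e-29 kg·m/s.

4.94e-29 kg·m/s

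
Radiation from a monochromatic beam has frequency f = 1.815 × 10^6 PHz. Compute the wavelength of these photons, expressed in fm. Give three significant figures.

165 fm

First convert: f = 1.815 × 10^6 PHz = 1.815 × 10^21 Hz.
For a photon λ = c/f, so λ = 1.652 × 10^-13 m.
Converting to fm: λ = 165.2 fm ≈ 165 fm.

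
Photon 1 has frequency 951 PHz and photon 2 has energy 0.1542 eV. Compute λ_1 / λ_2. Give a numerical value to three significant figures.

3.92e-5

λ_1 = 3.152e-10 m (from frequency = 951 PHz, via λ = c/f).
λ_2 = 8.040e-6 m (from energy = 0.1542 eV, via λ = hc/E).
Ratio = 3.152e-10 / 8.040e-6 = 3.92e-5.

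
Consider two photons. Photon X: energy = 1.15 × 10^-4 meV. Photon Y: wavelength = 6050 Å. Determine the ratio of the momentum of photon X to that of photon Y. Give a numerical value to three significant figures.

p_X = 6.146 × 10^-35 kg·m/s (from energy = 1.15 × 10^-4 meV, via p = E/c).
p_Y = 1.095 × 10^-27 kg·m/s (from wavelength = 6050 Å, via p = h/λ).
Ratio = 6.146 × 10^-35 / 1.095 × 10^-27 = 5.61 × 10^-8.

5.61 × 10^-8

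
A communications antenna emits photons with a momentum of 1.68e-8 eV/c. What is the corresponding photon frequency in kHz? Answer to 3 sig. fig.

4060 kHz

First convert: p = 1.68e-8 eV/c = 8.9784e-36 kg·m/s.
For a photon f = pc/h, so f = 4.062e6 Hz.
Converting to kHz: f = 4062 kHz ≈ 4060 kHz.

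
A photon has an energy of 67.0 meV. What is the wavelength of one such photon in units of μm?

(h = 6.62607015 × 10^-34 J·s, c = 2.99792458 × 10^8 m/s, 1 eV = 1.602176634 × 10^-19 J.)
Convert to SI: E = 67.0 meV = 1.0735 × 10^-20 J.
For a photon λ = hc/E, so λ = 1.851 × 10^-5 m.
Converting to μm: λ = 18.51 μm ≈ 18.5 μm.

18.5 μm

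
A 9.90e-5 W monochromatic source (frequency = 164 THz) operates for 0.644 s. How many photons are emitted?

5.87e14 photons

Total energy: E_total = P·t = 9.90e-5 × 0.644 = 6.376e-5 J.
Per-photon energy: E = 1.087e-19 J.
N = E_total / E_photon = 5.87e14.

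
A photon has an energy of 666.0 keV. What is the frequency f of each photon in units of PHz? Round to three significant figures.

1.61·10^5 PHz

In SI units: E = 666.0 keV = 1.0670·10^-13 J.
Apply f = E/h: f = 1.610·10^20 Hz.
Converting to PHz: f = 161000 PHz ≈ 1.61·10^5 PHz.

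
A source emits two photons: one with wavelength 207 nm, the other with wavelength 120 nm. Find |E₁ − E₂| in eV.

Using E = hc/λ: E₁ = 9.596 × 10^-19 J, E₂ = 1.655 × 10^-18 J.
|ΔE| = |9.596 × 10^-19 − 1.655 × 10^-18| = 6.96 × 10^-19 J = 4.34 eV.

4.34 eV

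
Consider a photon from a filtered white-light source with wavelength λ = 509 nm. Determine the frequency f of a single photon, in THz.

589 THz

(c = 2.99792458 × 10^8 m/s.)
Convert to SI: λ = 509 nm = 5.09 × 10^-7 m.
The photon relation is f = c/λ, giving f = 5.890 × 10^14 Hz.
Converting to THz: f = 589.0 THz ≈ 589 THz.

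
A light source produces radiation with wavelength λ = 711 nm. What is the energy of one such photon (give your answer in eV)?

Use h = 6.62607015e-34 J·s, c = 2.99792458e8 m/s, 1 eV = 1.602176634e-19 J.
Convert to SI: λ = 711 nm = 7.11e-7 m.
For a photon E = hc/λ, so E = 2.794e-19 J.
Converting to eV: E = 1.744 eV ≈ 1.74 eV.

1.74 eV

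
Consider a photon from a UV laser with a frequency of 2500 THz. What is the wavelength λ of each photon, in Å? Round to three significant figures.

1200 Å

First convert: f = 2500 THz = 2.5 × 10^15 Hz.
Apply λ = c/f: λ = 1.199 × 10^-7 m.
Converting to Å: λ = 1199 Å ≈ 1200 Å.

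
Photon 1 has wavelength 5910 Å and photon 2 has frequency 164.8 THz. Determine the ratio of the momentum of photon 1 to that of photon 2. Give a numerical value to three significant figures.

p_1 = 1.121 × 10^-27 kg·m/s (from wavelength = 5910 Å, via p = h/λ).
p_2 = 3.642 × 10^-28 kg·m/s (from frequency = 164.8 THz, via p = hf/c).
Ratio = 1.121 × 10^-27 / 3.642 × 10^-28 = 3.08.

3.08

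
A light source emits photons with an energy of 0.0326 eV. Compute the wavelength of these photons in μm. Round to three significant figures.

38.0 μm

First convert: E = 0.0326 eV = 5.2231e-21 J.
Since λ = hc/E for a photon, λ = 3.803e-5 m.
Converting to μm: λ = 38.03 μm ≈ 38.0 μm.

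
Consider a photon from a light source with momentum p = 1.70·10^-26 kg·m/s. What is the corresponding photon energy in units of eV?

(c = 2.99792458·10^8 m/s, 1 eV = 1.602176634·10^-19 J.)
Apply E = pc: E = 5.096·10^-18 J.
Converting to eV: E = 31.81 eV ≈ 31.8 eV.

31.8 eV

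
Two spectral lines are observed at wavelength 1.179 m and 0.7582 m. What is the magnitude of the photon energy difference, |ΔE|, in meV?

Using E = hc/λ: E₁ = 1.6849 × 10^-25 J, E₂ = 2.6199 × 10^-25 J.
|ΔE| = |1.6849 × 10^-25 − 2.6199 × 10^-25| = 9.35 × 10^-26 J = 5.84 × 10^-4 meV.

5.84 × 10^-4 meV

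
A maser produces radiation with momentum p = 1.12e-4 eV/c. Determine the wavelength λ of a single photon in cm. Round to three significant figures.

Use h = 6.62607015e-34 J·s, c = 2.99792458e8 m/s, 1 eV = 1.602176634e-19 J.
Convert to SI: p = 1.12e-4 eV/c = 5.9856e-32 kg·m/s.
Since λ = h/p for a photon, λ = 0.01107 m.
Converting to cm: λ = 1.107 cm ≈ 1.11 cm.

1.11 cm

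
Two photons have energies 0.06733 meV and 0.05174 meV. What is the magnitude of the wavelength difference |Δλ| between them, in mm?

5.55 mm

Using λ = hc/E: λ₁ = 0.018414 m, λ₂ = 0.023963 m.
|Δλ| = |0.018414 − 0.023963| = 0.00555 m = 5.55 mm.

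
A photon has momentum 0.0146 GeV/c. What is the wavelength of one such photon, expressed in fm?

84.9 fm

Convert to SI: p = 0.0146 GeV/c = 7.8027e-21 kg·m/s.
Since λ = h/p for a photon, λ = 8.492e-14 m.
Converting to fm: λ = 84.92 fm ≈ 84.9 fm.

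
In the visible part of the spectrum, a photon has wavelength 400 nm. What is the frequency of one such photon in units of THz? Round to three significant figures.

First convert: λ = 400 nm = 4.0e-7 m.
The photon relation is f = c/λ, giving f = 7.495e14 Hz.
Converting to THz: f = 749.5 THz ≈ 749 THz.

749 THz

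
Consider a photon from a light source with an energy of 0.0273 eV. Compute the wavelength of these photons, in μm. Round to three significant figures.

45.4 μm

Use h = 6.62607015e-34 J·s, c = 2.99792458e8 m/s, 1 eV = 1.602176634e-19 J.
First convert: E = 0.0273 eV = 4.3739e-21 J.
For a photon λ = hc/E, so λ = 4.542e-5 m.
Converting to μm: λ = 45.42 μm ≈ 45.4 μm.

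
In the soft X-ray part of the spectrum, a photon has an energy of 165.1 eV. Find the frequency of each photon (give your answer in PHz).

39.9 PHz

Use h = 6.62607015e-34 J·s, 1 eV = 1.602176634e-19 J.
First convert: E = 165.1 eV = 2.6452e-17 J.
Since f = E/h for a photon, f = 3.992e16 Hz.
Converting to PHz: f = 39.92 PHz ≈ 39.9 PHz.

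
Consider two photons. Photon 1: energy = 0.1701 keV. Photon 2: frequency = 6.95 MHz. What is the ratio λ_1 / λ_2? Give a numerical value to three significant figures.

λ_1 = 7.289 × 10^-9 m (from energy = 0.1701 keV, via λ = hc/E).
λ_2 = 43.14 m (from frequency = 6.95 MHz, via λ = c/f).
Ratio = 7.289 × 10^-9 / 43.14 = 1.69 × 10^-10.

1.69 × 10^-10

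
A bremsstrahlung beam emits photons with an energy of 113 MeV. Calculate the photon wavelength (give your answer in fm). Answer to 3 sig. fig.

Take h = 6.62607015e-34 J·s, c = 2.99792458e8 m/s, 1 eV = 1.602176634e-19 J.
First convert: E = 113 MeV = 1.8105e-11 J.
The photon relation is λ = hc/E, giving λ = 1.097e-14 m.
Converting to fm: λ = 10.97 fm ≈ 11.0 fm.

11.0 fm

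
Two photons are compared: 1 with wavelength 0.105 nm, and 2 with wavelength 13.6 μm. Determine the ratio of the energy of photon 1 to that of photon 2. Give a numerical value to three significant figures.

E_1 = 1.892e-15 J (from wavelength = 0.105 nm, via E = hc/λ).
E_2 = 1.461e-20 J (from wavelength = 13.6 μm, via E = hc/λ).
Ratio = 1.892e-15 / 1.461e-20 = 1.30e5.

1.30e5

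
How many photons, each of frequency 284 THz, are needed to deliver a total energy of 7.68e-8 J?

4.08e11 photons

Per-photon energy: E = 1.882e-19 J (from frequency = 284 THz).
N = E_total / E_photon = 7.68e-8 J / 1.882e-19 J = 4.08e11.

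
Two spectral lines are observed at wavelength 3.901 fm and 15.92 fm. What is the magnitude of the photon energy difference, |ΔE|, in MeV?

240 MeV

Using E = hc/λ: E₁ = 5.0921 × 10^-11 J, E₂ = 1.2478 × 10^-11 J.
|ΔE| = |5.0921 × 10^-11 − 1.2478 × 10^-11| = 3.84 × 10^-11 J = 240 MeV.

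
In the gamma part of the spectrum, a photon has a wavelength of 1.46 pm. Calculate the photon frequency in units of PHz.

2.05e5 PHz

First convert: λ = 1.46 pm = 1.46e-12 m.
Apply f = c/λ: f = 2.053e20 Hz.
Converting to PHz: f = 205300 PHz ≈ 2.05e5 PHz.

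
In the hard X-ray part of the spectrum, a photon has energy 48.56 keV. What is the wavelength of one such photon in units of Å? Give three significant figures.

0.255 Å

Take h = 6.62607015 × 10^-34 J·s, c = 2.99792458 × 10^8 m/s, 1 eV = 1.602176634 × 10^-19 J.
In SI units: E = 48.56 keV = 7.7802 × 10^-15 J.
Apply λ = hc/E: λ = 2.553 × 10^-11 m.
Converting to Å: λ = 0.2553 Å ≈ 0.255 Å.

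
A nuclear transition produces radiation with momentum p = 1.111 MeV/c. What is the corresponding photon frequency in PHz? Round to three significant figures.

First convert: p = 1.111 MeV/c = 5.9375e-22 kg·m/s.
For a photon f = pc/h, so f = 2.686e20 Hz.
Converting to PHz: f = 268600 PHz ≈ 2.69e5 PHz.

2.69e5 PHz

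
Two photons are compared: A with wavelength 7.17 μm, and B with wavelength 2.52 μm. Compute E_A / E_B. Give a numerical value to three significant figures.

0.351

E_A = 2.770 × 10^-20 J (from wavelength = 7.17 μm, via E = hc/λ).
E_B = 7.883 × 10^-20 J (from wavelength = 2.52 μm, via E = hc/λ).
Ratio = 2.770 × 10^-20 / 7.883 × 10^-20 = 0.351.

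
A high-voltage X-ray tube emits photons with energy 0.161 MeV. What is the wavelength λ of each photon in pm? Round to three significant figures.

(h = 6.62607015e-34 J·s, c = 2.99792458e8 m/s, 1 eV = 1.602176634e-19 J.)
Convert to SI: E = 0.161 MeV = 2.5795e-14 J.
The photon relation is λ = hc/E, giving λ = 7.701e-12 m.
Converting to pm: λ = 7.701 pm ≈ 7.70 pm.

7.70 pm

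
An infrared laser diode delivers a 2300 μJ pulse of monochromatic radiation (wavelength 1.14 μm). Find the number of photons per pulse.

1.32 × 10^16 photons

Per-photon energy: E = 1.742 × 10^-19 J (from wavelength = 1.14 μm).
N = E_total / E_photon = 0.00230 J / 1.742 × 10^-19 J = 1.32 × 10^16.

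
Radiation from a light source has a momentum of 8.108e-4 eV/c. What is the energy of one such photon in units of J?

(c = 2.99792458e8 m/s, 1 eV = 1.602176634e-19 J.)
First convert: p = 8.108e-4 eV/c = 4.3331e-31 kg·m/s.
Apply E = pc: E = 1.299e-22 J.
So E ≈ 1.30e-22 J.

1.30e-22 J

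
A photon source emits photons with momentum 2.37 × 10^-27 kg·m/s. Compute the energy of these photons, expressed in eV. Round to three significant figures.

4.43 eV

Since E = pc for a photon, E = 7.105 × 10^-19 J.
Converting to eV: E = 4.435 eV ≈ 4.43 eV.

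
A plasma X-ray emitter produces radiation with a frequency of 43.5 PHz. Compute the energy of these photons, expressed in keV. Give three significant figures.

0.180 keV

Take h = 6.62607015e-34 J·s, 1 eV = 1.602176634e-19 J.
Convert to SI: f = 43.5 PHz = 4.35e16 Hz.
For a photon E = hf, so E = 2.882e-17 J.
Converting to keV: E = 0.1799 keV ≈ 0.180 keV.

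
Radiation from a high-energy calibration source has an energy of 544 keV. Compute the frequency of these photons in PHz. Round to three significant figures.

(h = 6.62607015e-34 J·s, 1 eV = 1.602176634e-19 J.)
In SI units: E = 544 keV = 8.7158e-14 J.
Apply f = E/h: f = 1.315e20 Hz.
Converting to PHz: f = 131500 PHz ≈ 1.32e5 PHz.

1.32e5 PHz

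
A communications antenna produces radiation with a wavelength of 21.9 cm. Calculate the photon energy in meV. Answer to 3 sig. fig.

Use h = 6.62607015·10^-34 J·s, c = 2.99792458·10^8 m/s, 1 eV = 1.602176634·10^-19 J.
In SI units: λ = 21.9 cm = 0.219 m.
Since E = hc/λ for a photon, E = 9.071·10^-25 J.
Converting to meV: E = 0.005661 meV ≈ 5.66·10^-3 meV.

5.66·10^-3 meV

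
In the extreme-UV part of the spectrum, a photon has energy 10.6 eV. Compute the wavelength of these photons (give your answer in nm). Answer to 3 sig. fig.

In SI units: E = 10.6 eV = 1.6983·10^-18 J.
For a photon λ = hc/E, so λ = 1.170·10^-7 m.
Converting to nm: λ = 117.0 nm ≈ 117 nm.

117 nm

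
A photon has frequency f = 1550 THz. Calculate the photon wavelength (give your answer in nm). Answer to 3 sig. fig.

193 nm

First convert: f = 1550 THz = 1.55e15 Hz.
For a photon λ = c/f, so λ = 1.934e-7 m.
Converting to nm: λ = 193.4 nm ≈ 193 nm.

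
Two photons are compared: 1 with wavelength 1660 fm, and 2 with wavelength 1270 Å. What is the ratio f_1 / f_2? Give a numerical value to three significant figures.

7.65e4

f_1 = 1.806e20 Hz (from wavelength = 1660 fm, via f = c/λ).
f_2 = 2.361e15 Hz (from wavelength = 1270 Å, via f = c/λ).
Ratio = 1.806e20 / 2.361e15 = 7.65e4.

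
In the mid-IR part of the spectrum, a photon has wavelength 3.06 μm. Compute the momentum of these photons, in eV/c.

Convert to SI: λ = 3.06 μm = 3.06 × 10^-6 m.
The photon relation is p = h/λ, giving p = 2.165 × 10^-28 kg·m/s.
Converting to eV/c: p = 0.4052 eV/c ≈ 0.405 eV/c.

0.405 eV/c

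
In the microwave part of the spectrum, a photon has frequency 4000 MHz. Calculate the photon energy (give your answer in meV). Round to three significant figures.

0.0165 meV

Convert to SI: f = 4000 MHz = 4.0 × 10^9 Hz.
The photon relation is E = hf, giving E = 2.650 × 10^-24 J.
Converting to meV: E = 0.01654 meV ≈ 0.0165 meV.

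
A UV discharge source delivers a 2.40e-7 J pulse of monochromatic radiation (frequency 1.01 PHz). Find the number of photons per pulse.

Per-photon energy: E = 6.692e-19 J (from frequency = 1.01 PHz).
N = E_total / E_photon = 2.40e-7 J / 6.692e-19 J = 3.59e11.

3.59e11 photons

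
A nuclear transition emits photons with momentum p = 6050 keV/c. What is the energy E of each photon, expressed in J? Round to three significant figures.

Use c = 2.99792458e8 m/s, 1 eV = 1.602176634e-19 J.
Convert to SI: p = 6050 keV/c = 3.2333e-21 kg·m/s.
The photon relation is E = pc, giving E = 9.693e-13 J.
So E ≈ 9.69e-13 J.

9.69e-13 J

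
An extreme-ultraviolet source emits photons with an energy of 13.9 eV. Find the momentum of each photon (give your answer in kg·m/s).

7.43 × 10^-27 kg·m/s

First convert: E = 13.9 eV = 2.2270 × 10^-18 J.
Since p = E/c for a photon, p = 7.429 × 10^-27 kg·m/s.
So p ≈ 7.43 × 10^-27 kg·m/s.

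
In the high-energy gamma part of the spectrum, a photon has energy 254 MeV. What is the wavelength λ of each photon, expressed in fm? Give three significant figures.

4.88 fm

First convert: E = 254 MeV = 4.0695e-11 J.
For a photon λ = hc/E, so λ = 4.881e-15 m.
Converting to fm: λ = 4.881 fm ≈ 4.88 fm.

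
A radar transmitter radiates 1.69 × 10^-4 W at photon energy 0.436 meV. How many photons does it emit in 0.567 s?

1.37 × 10^18 photons

Total energy: E_total = P·t = 1.69 × 10^-4 × 0.567 = 9.582 × 10^-5 J.
Per-photon energy: E = 6.985 × 10^-23 J.
N = E_total / E_photon = 1.37 × 10^18.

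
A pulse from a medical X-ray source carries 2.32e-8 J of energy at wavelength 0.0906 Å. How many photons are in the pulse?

Per-photon energy: E = 2.193e-14 J (from wavelength = 0.0906 Å).
N = E_total / E_photon = 2.32e-8 J / 2.193e-14 J = 1.06e6.

1.06e6 photons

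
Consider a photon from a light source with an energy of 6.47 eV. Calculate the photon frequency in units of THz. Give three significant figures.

1560 THz

Take h = 6.62607015e-34 J·s, 1 eV = 1.602176634e-19 J.
Convert to SI: E = 6.47 eV = 1.0366e-18 J.
Since f = E/h for a photon, f = 1.564e15 Hz.
Converting to THz: f = 1564 THz ≈ 1560 THz.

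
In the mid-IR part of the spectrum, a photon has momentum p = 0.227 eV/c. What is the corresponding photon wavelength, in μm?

5.46 μm

(h = 6.62607015e-34 J·s, c = 2.99792458e8 m/s, 1 eV = 1.602176634e-19 J.)
In SI units: p = 0.227 eV/c = 1.2132e-28 kg·m/s.
Since λ = h/p for a photon, λ = 5.462e-6 m.
Converting to μm: λ = 5.462 μm ≈ 5.46 μm.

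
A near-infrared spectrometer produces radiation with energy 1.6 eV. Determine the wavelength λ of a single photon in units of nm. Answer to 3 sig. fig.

In SI units: E = 1.6 eV = 2.5635e-19 J.
The photon relation is λ = hc/E, giving λ = 7.749e-7 m.
Converting to nm: λ = 774.9 nm ≈ 775 nm.

775 nm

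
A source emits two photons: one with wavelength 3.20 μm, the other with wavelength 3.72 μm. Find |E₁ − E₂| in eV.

0.0542 eV

Using E = hc/λ: E₁ = 6.208 × 10^-20 J, E₂ = 5.340 × 10^-20 J.
|ΔE| = |6.208 × 10^-20 − 5.340 × 10^-20| = 8.68 × 10^-21 J = 0.0542 eV.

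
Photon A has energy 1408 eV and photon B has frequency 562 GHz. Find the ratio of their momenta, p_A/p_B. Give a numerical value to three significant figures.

p_A = 7.525e-25 kg·m/s (from energy = 1408 eV, via p = E/c).
p_B = 1.242e-30 kg·m/s (from frequency = 562 GHz, via p = hf/c).
Ratio = 7.525e-25 / 1.242e-30 = 6.06e5.

6.06e5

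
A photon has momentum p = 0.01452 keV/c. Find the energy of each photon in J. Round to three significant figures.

2.33e-18 J

Take c = 2.99792458e8 m/s, 1 eV = 1.602176634e-19 J.
First convert: p = 0.01452 keV/c = 7.7599e-27 kg·m/s.
The photon relation is E = pc, giving E = 2.326e-18 J.
So E ≈ 2.33e-18 J.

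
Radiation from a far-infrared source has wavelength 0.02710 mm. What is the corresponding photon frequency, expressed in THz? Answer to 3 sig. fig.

Use c = 2.99792458 × 10^8 m/s.
In SI units: λ = 0.02710 mm = 2.710 × 10^-5 m.
For a photon f = c/λ, so f = 1.106 × 10^13 Hz.
Converting to THz: f = 11.06 THz ≈ 11.1 THz.

11.1 THz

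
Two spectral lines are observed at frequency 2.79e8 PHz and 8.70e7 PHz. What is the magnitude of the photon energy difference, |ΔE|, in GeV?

Using E = hf: E₁ = 1.849e-10 J, E₂ = 5.765e-11 J.
|ΔE| = |1.849e-10 − 5.765e-11| = 1.27e-10 J = 0.794 GeV.

0.794 GeV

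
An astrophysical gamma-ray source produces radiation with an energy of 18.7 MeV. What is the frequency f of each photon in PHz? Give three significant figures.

4.52e6 PHz

Use h = 6.62607015e-34 J·s, 1 eV = 1.602176634e-19 J.
First convert: E = 18.7 MeV = 2.9961e-12 J.
Apply f = E/h: f = 4.522e21 Hz.
Converting to PHz: f = 4.522e6 PHz ≈ 4.52e6 PHz.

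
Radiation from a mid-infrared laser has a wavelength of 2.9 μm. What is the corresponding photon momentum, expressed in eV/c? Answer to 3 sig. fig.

0.428 eV/c

(h = 6.62607015e-34 J·s, c = 2.99792458e8 m/s, 1 eV = 1.602176634e-19 J.)
Convert to SI: λ = 2.9 μm = 2.9e-6 m.
The photon relation is p = h/λ, giving p = 2.285e-28 kg·m/s.
Converting to eV/c: p = 0.4275 eV/c ≈ 0.428 eV/c.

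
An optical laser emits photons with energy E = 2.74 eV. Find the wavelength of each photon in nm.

452 nm

(h = 6.62607015 × 10^-34 J·s, c = 2.99792458 × 10^8 m/s, 1 eV = 1.602176634 × 10^-19 J.)
In SI units: E = 2.74 eV = 4.3900 × 10^-19 J.
For a photon λ = hc/E, so λ = 4.525 × 10^-7 m.
Converting to nm: λ = 452.5 nm ≈ 452 nm.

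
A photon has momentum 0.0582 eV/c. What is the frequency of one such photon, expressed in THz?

Use h = 6.62607015e-34 J·s, c = 2.99792458e8 m/s, 1 eV = 1.602176634e-19 J.
In SI units: p = 0.0582 eV/c = 3.1104e-29 kg·m/s.
Apply f = pc/h: f = 1.407e13 Hz.
Converting to THz: f = 14.07 THz ≈ 14.1 THz.

14.1 THz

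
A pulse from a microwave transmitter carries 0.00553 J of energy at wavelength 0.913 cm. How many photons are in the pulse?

2.54 × 10^20 photons

Per-photon energy: E = 2.176 × 10^-23 J (from wavelength = 0.913 cm).
N = E_total / E_photon = 0.00553 J / 2.176 × 10^-23 J = 2.54 × 10^20.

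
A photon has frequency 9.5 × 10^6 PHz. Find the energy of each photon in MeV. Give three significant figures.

39.3 MeV

Convert to SI: f = 9.5 × 10^6 PHz = 9.5 × 10^21 Hz.
For a photon E = hf, so E = 6.295 × 10^-12 J.
Converting to MeV: E = 39.29 MeV ≈ 39.3 MeV.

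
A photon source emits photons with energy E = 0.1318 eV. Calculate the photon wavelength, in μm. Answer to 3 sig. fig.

9.41 μm

Use h = 6.62607015·10^-34 J·s, c = 2.99792458·10^8 m/s, 1 eV = 1.602176634·10^-19 J.
First convert: E = 0.1318 eV = 2.1117·10^-20 J.
Since λ = hc/E for a photon, λ = 9.407·10^-6 m.
Converting to μm: λ = 9.407 μm ≈ 9.41 μm.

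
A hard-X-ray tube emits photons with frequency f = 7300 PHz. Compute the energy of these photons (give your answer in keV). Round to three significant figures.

30.2 keV

Take h = 6.62607015·10^-34 J·s, 1 eV = 1.602176634·10^-19 J.
In SI units: f = 7300 PHz = 7.3·10^18 Hz.
Since E = hf for a photon, E = 4.837·10^-15 J.
Converting to keV: E = 30.19 keV ≈ 30.2 keV.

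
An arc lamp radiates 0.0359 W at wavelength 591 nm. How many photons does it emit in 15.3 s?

Total energy: E_total = P·t = 0.0359 × 15.3 = 0.5493 J.
Per-photon energy: E = 3.361 × 10^-19 J.
N = E_total / E_photon = 1.63 × 10^18.

1.63 × 10^18 photons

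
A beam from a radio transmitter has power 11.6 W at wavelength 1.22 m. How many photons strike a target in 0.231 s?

1.65 × 10^25 photons

Total energy: E_total = P·t = 11.6 × 0.231 = 2.680 J.
Per-photon energy: E = 1.628 × 10^-25 J.
N = E_total / E_photon = 1.65 × 10^25.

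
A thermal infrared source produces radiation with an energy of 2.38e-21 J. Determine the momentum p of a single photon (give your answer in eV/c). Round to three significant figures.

Take c = 2.99792458e8 m/s, 1 eV = 1.602176634e-19 J.
Since p = E/c for a photon, p = 7.939e-30 kg·m/s.
Converting to eV/c: p = 0.01485 eV/c ≈ 0.0149 eV/c.

0.0149 eV/c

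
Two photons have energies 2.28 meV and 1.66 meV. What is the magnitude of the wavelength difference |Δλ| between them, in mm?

0.203 mm

Using λ = hc/E: λ₁ = 5.438e-4 m, λ₂ = 7.469e-4 m.
|Δλ| = |5.438e-4 − 7.469e-4| = 2.03e-4 m = 0.203 mm.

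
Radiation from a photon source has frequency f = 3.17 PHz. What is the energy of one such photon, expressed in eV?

In SI units: f = 3.17 PHz = 3.17 × 10^15 Hz.
Apply E = hf: E = 2.100 × 10^-18 J.
Converting to eV: E = 13.11 eV ≈ 13.1 eV.

13.1 eV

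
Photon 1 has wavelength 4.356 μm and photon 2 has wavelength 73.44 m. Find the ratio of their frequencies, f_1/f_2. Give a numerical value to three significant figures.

1.69·10^7

f_1 = 6.882·10^13 Hz (from wavelength = 4.356 μm, via f = c/λ).
f_2 = 4.082·10^6 Hz (from wavelength = 73.44 m, via f = c/λ).
Ratio = 6.882·10^13 / 4.082·10^6 = 1.69·10^7.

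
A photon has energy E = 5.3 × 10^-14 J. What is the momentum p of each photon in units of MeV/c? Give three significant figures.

0.331 MeV/c

For a photon p = E/c, so p = 1.768 × 10^-22 kg·m/s.
Converting to MeV/c: p = 0.3308 MeV/c ≈ 0.331 MeV/c.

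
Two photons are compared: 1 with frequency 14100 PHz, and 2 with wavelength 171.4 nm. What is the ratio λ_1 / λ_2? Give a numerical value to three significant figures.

λ_1 = 2.126e-11 m (from frequency = 14100 PHz, via λ = c/f).
λ_2 = 1.714e-7 m (from wavelength = 171.4 nm, via λ given directly).
Ratio = 2.126e-11 / 1.714e-7 = 1.24e-4.

1.24e-4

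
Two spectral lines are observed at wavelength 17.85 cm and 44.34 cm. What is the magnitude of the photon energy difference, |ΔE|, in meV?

Using E = hc/λ: E₁ = 1.1129e-24 J, E₂ = 4.4800e-25 J.
|ΔE| = |1.1129e-24 − 4.4800e-25| = 6.65e-25 J = 4.15e-3 meV.

4.15e-3 meV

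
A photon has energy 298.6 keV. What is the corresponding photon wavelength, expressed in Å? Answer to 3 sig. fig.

Use h = 6.62607015e-34 J·s, c = 2.99792458e8 m/s, 1 eV = 1.602176634e-19 J.
First convert: E = 298.6 keV = 4.7841e-14 J.
The photon relation is λ = hc/E, giving λ = 4.152e-12 m.
Converting to Å: λ = 0.04152 Å ≈ 0.0415 Å.

0.0415 Å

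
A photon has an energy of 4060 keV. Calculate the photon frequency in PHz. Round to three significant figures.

(h = 6.62607015e-34 J·s, 1 eV = 1.602176634e-19 J.)
Convert to SI: E = 4060 keV = 6.5048e-13 J.
For a photon f = E/h, so f = 9.817e20 Hz.
Converting to PHz: f = 981700 PHz ≈ 9.82e5 PHz.

9.82e5 PHz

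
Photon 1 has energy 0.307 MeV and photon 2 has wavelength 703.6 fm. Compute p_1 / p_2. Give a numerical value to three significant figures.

p_1 = 1.641 × 10^-22 kg·m/s (from energy = 0.307 MeV, via p = E/c).
p_2 = 9.417 × 10^-22 kg·m/s (from wavelength = 703.6 fm, via p = h/λ).
Ratio = 1.641 × 10^-22 / 9.417 × 10^-22 = 0.174.

0.174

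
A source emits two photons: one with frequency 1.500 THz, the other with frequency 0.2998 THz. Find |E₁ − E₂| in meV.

4.96 meV

Using E = hf: E₁ = 9.9391e-22 J, E₂ = 1.9865e-22 J.
|ΔE| = |9.9391e-22 − 1.9865e-22| = 7.95e-22 J = 4.96 meV.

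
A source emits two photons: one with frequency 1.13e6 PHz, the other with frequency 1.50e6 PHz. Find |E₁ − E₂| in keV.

Using E = hf: E₁ = 7.487e-13 J, E₂ = 9.939e-13 J.
|ΔE| = |7.487e-13 − 9.939e-13| = 2.45e-13 J = 1530 keV.

1530 keV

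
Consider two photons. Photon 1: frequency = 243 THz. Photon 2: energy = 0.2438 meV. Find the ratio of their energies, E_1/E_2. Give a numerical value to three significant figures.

4120

E_1 = 1.610 × 10^-19 J (from frequency = 243 THz, via E = hf).
E_2 = 3.906 × 10^-23 J (from energy = 0.2438 meV, via E given directly).
Ratio = 1.610 × 10^-19 / 3.906 × 10^-23 = 4120.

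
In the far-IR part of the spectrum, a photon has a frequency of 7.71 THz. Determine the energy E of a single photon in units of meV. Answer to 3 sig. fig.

Convert to SI: f = 7.71 THz = 7.71e12 Hz.
Since E = hf for a photon, E = 5.109e-21 J.
Converting to meV: E = 31.89 meV ≈ 31.9 meV.

31.9 meV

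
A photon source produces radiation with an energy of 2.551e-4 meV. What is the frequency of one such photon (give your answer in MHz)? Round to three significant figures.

61.7 MHz

First convert: E = 2.551e-4 meV = 4.0872e-26 J.
Since f = E/h for a photon, f = 6.168e7 Hz.
Converting to MHz: f = 61.68 MHz ≈ 61.7 MHz.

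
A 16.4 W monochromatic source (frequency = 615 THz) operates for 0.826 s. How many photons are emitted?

3.32 × 10^19 photons

Total energy: E_total = P·t = 16.4 × 0.826 = 13.55 J.
Per-photon energy: E = 4.075 × 10^-19 J.
N = E_total / E_photon = 3.32 × 10^19.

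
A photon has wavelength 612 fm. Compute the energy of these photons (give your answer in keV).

2030 keV

First convert: λ = 612 fm = 6.12·10^-13 m.
The photon relation is E = hc/λ, giving E = 3.246·10^-13 J.
Converting to keV: E = 2026 keV ≈ 2030 keV.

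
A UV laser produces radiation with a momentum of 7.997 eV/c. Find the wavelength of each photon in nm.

Convert to SI: p = 7.997 eV/c = 4.2738 × 10^-27 kg·m/s.
The photon relation is λ = h/p, giving λ = 1.550 × 10^-7 m.
Converting to nm: λ = 155.0 nm ≈ 155 nm.

155 nm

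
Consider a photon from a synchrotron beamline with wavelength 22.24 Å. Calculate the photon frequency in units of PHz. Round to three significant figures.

Take c = 2.99792458e8 m/s.
In SI units: λ = 22.24 Å = 2.224e-9 m.
Since f = c/λ for a photon, f = 1.348e17 Hz.
Converting to PHz: f = 134.8 PHz ≈ 135 PHz.

135 PHz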